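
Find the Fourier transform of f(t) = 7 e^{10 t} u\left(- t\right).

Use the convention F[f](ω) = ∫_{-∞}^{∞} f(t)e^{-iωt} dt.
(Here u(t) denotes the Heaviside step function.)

F(ω) = - \frac{7}{i \omega - 10}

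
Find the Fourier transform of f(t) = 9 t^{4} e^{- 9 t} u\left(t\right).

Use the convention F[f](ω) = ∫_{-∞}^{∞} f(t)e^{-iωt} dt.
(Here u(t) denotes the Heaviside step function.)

F(ω) = \frac{216}{\left(i \omega + 9\right)^{5}}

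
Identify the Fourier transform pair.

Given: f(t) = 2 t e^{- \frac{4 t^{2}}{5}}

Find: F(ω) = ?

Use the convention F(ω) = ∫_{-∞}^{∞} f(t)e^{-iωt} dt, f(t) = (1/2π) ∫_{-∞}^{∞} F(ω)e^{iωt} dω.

F(ω) = - \frac{5 \sqrt{5} i \sqrt{\pi} \omega e^{- \frac{5 \omega^{2}}{16}}}{8}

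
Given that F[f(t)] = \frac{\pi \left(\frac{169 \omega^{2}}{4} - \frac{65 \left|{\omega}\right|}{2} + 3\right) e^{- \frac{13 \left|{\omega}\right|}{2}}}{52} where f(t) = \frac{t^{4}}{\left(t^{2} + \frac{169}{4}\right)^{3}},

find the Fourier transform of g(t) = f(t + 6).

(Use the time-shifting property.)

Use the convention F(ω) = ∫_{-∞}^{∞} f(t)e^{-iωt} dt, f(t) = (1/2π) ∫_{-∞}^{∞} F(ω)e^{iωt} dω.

F[g](ω) = \frac{\pi \left(169 \omega^{2} - 130 \left|{\omega}\right| + 12\right) e^{6 i \omega - \frac{13 \left|{\omega}\right|}{2}}}{208}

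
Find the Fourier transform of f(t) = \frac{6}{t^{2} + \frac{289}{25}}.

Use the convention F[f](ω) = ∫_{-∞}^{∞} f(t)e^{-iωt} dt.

F(ω) = \frac{30 \pi e^{- \frac{17 \left|{\omega}\right|}{5}}}{17}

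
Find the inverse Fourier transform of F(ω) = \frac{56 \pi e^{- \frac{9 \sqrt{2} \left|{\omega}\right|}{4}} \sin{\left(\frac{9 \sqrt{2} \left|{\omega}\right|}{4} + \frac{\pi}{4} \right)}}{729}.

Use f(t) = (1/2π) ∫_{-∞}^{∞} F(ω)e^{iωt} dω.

f(t) = \frac{7}{t^{4} + \frac{6561}{16}}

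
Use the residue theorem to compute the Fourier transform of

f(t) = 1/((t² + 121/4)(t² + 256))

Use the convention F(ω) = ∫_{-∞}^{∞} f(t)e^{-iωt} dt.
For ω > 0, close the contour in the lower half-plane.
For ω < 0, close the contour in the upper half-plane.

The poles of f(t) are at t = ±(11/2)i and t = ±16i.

Let g(z) = f(z)e^{-iωz}; for large |z| the factor e^{-iωz} decays in the lower half-plane when ω > 0 and in the upper half-plane when ω < 0.

Case ω > 0 (lower half-plane, clockwise contour ⇒ F(ω) = -2πi·ΣRes):
  Res_{z = - \frac{11 i}{2}} g(z) = \frac{4 i e^{- \frac{11 \omega}{2}}}{9933}
  Res_{z = - 16 i} g(z) = - \frac{i e^{- 16 \omega}}{7224}
  F(ω) = -2πi·ΣRes = - \frac{\pi e^{- 16 \omega}}{3612} + \frac{8 \pi e^{- \frac{11 \omega}{2}}}{9933}

Case ω < 0 (upper half-plane, counterclockwise contour ⇒ F(ω) = +2πi·ΣRes):
  Res_{z = \frac{11 i}{2}} g(z) = - \frac{4 i e^{\frac{11 \omega}{2}}}{9933}
  Res_{z = 16 i} g(z) = \frac{i e^{16 \omega}}{7224}
  F(ω) = 2πi·ΣRes = \frac{\pi \left(32 e^{\frac{11 \omega}{2}} - 11 e^{16 \omega}\right)}{39732}

Both cases combine into a single formula in |ω|:

F(ω) = - \frac{\pi e^{- 16 \left|{\omega}\right|}}{3612} + \frac{8 \pi e^{- \frac{11 \left|{\omega}\right|}{2}}}{9933}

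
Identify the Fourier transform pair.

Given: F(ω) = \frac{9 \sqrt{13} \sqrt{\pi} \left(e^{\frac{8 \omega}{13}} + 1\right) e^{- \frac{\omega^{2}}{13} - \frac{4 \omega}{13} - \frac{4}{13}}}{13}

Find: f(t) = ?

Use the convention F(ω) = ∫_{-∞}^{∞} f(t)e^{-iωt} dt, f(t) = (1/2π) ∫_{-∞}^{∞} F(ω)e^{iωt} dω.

f(t) = 9 e^{- \frac{13 t^{2}}{4}} \cos{\left(2 t \right)}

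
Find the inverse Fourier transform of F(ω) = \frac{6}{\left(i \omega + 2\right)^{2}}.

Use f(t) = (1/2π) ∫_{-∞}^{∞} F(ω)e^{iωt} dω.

f(t) = 6 t e^{- 2 t} u\left(t\right)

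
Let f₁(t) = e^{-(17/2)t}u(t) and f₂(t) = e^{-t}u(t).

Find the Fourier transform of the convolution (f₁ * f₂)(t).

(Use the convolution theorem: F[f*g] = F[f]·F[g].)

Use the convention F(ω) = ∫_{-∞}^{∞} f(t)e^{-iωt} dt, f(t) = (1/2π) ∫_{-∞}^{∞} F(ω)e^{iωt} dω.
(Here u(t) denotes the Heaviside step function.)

F[f₁*f₂](ω) = \frac{2}{\left(i \omega + 1\right) \left(2 i \omega + 17\right)}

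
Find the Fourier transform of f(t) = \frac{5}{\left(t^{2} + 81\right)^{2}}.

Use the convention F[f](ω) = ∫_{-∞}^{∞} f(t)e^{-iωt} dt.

F(ω) = \frac{5 \pi \left(9 \left|{\omega}\right| + 1\right) e^{- 9 \left|{\omega}\right|}}{1458}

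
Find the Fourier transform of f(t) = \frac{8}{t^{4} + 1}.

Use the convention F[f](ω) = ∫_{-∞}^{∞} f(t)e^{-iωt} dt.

F(ω) = 8 \pi e^{- \frac{\sqrt{2} \left|{\omega}\right|}{2}} \sin{\left(\frac{\sqrt{2} \left|{\omega}\right|}{2} + \frac{\pi}{4} \right)}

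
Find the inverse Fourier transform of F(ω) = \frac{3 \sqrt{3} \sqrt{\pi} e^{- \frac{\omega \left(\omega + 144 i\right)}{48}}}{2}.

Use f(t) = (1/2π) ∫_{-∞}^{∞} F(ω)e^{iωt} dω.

f(t) = 9 e^{- 12 \left(t - 3\right)^{2}}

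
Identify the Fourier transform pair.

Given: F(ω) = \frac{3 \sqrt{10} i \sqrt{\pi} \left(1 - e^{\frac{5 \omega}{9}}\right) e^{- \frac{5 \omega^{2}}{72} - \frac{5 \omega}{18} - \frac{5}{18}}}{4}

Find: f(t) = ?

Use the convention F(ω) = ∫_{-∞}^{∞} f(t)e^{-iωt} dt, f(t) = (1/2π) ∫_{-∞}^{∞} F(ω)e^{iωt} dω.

f(t) = 9 e^{- \frac{18 t^{2}}{5}} \sin{\left(2 t \right)}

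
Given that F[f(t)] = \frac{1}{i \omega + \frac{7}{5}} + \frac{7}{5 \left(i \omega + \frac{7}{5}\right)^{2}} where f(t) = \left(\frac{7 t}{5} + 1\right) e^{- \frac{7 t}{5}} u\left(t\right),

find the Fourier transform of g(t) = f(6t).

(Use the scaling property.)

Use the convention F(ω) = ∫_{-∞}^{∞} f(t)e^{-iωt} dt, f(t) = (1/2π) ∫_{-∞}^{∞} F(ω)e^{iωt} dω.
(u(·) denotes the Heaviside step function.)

F[g](ω) = \frac{5 \left(- 5 i \omega - 84\right)}{25 \omega^{2} - 420 i \omega - 1764}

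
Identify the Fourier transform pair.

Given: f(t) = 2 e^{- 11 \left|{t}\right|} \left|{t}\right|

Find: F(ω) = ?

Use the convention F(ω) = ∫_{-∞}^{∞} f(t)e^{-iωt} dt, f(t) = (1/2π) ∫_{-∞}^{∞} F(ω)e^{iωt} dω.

F(ω) = \frac{4 \left(121 - \omega^{2}\right)}{\left(\omega^{2} + 121\right)^{2}}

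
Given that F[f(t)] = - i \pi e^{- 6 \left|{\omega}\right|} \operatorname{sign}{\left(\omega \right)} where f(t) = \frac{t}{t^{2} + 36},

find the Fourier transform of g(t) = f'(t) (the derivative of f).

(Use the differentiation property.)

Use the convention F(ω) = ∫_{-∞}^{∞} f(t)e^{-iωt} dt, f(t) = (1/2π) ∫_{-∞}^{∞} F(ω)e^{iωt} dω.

F[g](ω) = \pi \omega e^{- 6 \left|{\omega}\right|} \operatorname{sign}{\left(\omega \right)}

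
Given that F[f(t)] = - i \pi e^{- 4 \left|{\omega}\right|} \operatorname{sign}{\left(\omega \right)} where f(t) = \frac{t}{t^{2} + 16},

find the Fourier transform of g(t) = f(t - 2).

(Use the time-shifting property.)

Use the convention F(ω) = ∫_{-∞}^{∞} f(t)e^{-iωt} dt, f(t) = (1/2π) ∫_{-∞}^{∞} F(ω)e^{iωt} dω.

F[g](ω) = - i \pi e^{- 2 i \omega} e^{- 4 \left|{\omega}\right|} \operatorname{sign}{\left(\omega \right)}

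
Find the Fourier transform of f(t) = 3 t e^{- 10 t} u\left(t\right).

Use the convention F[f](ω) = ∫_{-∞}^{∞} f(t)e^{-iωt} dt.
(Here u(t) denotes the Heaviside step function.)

F(ω) = \frac{3}{\left(i \omega + 10\right)^{2}}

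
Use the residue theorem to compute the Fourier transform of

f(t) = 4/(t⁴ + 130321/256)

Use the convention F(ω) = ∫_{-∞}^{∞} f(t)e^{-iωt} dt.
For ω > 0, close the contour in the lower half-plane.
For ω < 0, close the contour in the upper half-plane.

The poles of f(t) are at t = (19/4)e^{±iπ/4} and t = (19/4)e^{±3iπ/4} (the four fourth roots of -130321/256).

Let g(z) = f(z)e^{-iωz}; for large |z| the factor e^{-iωz} decays in the lower half-plane when ω > 0 and in the upper half-plane when ω < 0.

Case ω > 0 (lower half-plane, clockwise contour ⇒ F(ω) = -2πi·ΣRes):
  Res_{z = - \frac{19 \sqrt{2}}{8} - \frac{19 \sqrt{2} i}{8}} g(z) = \frac{32 \sqrt{2} \left(1 + i\right) e^{\frac{19 \sqrt{2} \omega \left(-1 + i\right)}{8}}}{6859}
  Res_{z = \frac{19 \sqrt{2}}{8} - \frac{19 \sqrt{2} i}{8}} g(z) = \frac{32 \sqrt{2} \left(-1 + i\right) e^{- \frac{19 \sqrt{2} \omega \left(1 + i\right)}{8}}}{6859}
  F(ω) = -2πi·ΣRes = \frac{64 \sqrt{2} \pi \left(\left(1 - i\right) e^{\frac{19 \sqrt{2} i \omega}{4}} + 1 + i\right) e^{- \frac{19 \sqrt{2} \omega \left(1 + i\right)}{8}}}{6859} = \frac{256 \pi e^{- \frac{19 \sqrt{2} \omega}{8}} \sin{\left(\frac{19 \sqrt{2} \omega}{8} + \frac{\pi}{4} \right)}}{6859}

Case ω < 0 (upper half-plane, counterclockwise contour ⇒ F(ω) = +2πi·ΣRes):
  Res_{z = \frac{19 \sqrt{2}}{8} + \frac{19 \sqrt{2} i}{8}} g(z) = - \frac{32 \sqrt{2} \left(1 + i\right) e^{\frac{19 \sqrt{2} \omega \left(1 - i\right)}{8}}}{6859}
  Res_{z = - \frac{19 \sqrt{2}}{8} + \frac{19 \sqrt{2} i}{8}} g(z) = \frac{32 \sqrt{2} \left(1 - i\right) e^{\frac{19 \sqrt{2} \omega \left(1 + i\right)}{8}}}{6859}
  F(ω) = 2πi·ΣRes = - \frac{64 \sqrt{2} i \pi \left(\left(1 + i\right) e^{\frac{19 \sqrt{2} \omega \left(1 - i\right)}{8}} - \left(1 - i\right) e^{\frac{19 \sqrt{2} \omega \left(1 + i\right)}{8}}\right)}{6859} = \frac{256 \pi e^{\frac{19 \sqrt{2} \omega}{8}} \cos{\left(\frac{19 \sqrt{2} \omega}{8} + \frac{\pi}{4} \right)}}{6859}

Both cases combine into a single formula in |ω|:

F(ω) = \frac{256 \pi e^{- \frac{19 \sqrt{2} \left|{\omega}\right|}{8}} \sin{\left(\frac{19 \sqrt{2} \left|{\omega}\right|}{8} + \frac{\pi}{4} \right)}}{6859}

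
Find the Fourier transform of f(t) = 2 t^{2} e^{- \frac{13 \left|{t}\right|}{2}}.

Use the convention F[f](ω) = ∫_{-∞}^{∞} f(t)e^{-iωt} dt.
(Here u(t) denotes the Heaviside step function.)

F(ω) = \frac{832 \left(169 - 12 \omega^{2}\right)}{\left(4 \omega^{2} + 169\right)^{3}}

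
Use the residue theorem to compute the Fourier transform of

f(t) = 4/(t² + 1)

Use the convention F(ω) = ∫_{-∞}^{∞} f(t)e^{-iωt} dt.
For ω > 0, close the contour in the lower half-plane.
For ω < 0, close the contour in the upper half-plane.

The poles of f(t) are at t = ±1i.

Let g(z) = f(z)e^{-iωz}; for large |z| the factor e^{-iωz} decays in the lower half-plane when ω > 0 and in the upper half-plane when ω < 0.

Case ω > 0 (lower half-plane, clockwise contour ⇒ F(ω) = -2πi·ΣRes):
  Res_{z = - i} g(z) = 2 i e^{- \omega}
  F(ω) = -2πi·ΣRes = 4 \pi e^{- \omega}

Case ω < 0 (upper half-plane, counterclockwise contour ⇒ F(ω) = +2πi·ΣRes):
  Res_{z = i} g(z) = - 2 i e^{\omega}
  F(ω) = 2πi·ΣRes = 4 \pi e^{\omega}

Both cases combine into a single formula in |ω|:

F(ω) = 4 \pi e^{- \left|{\omega}\right|}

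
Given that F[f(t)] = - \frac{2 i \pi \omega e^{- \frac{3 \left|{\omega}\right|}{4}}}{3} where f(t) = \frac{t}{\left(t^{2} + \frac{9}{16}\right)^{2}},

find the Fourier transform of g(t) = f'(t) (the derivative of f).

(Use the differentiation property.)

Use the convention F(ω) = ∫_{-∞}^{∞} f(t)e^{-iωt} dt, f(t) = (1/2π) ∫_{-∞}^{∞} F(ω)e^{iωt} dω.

F[g](ω) = \frac{2 \pi \omega^{2} e^{- \frac{3 \left|{\omega}\right|}{4}}}{3}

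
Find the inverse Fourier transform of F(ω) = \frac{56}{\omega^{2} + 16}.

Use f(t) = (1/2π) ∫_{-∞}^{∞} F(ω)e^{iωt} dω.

f(t) = 7 e^{- 4 \left|{t}\right|}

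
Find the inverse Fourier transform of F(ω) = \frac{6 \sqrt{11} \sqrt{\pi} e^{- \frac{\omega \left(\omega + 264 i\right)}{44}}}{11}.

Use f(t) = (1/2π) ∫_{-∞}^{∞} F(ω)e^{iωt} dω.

f(t) = 6 e^{- 11 \left(t - 6\right)^{2}}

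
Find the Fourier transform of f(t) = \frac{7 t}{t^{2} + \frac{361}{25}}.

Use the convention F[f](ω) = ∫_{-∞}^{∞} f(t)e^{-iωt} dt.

F(ω) = - 7 i \pi e^{- \frac{19 \left|{\omega}\right|}{5}} \operatorname{sign}{\left(\omega \right)}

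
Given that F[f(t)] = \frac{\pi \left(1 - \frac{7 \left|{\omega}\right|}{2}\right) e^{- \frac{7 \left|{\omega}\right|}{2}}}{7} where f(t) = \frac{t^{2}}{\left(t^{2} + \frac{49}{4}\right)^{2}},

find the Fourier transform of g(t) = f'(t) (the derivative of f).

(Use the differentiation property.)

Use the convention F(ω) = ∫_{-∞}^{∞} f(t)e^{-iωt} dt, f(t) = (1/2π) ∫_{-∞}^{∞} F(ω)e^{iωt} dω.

F[g](ω) = \frac{i \pi \omega \left(2 - 7 \left|{\omega}\right|\right) e^{- \frac{7 \left|{\omega}\right|}{2}}}{14}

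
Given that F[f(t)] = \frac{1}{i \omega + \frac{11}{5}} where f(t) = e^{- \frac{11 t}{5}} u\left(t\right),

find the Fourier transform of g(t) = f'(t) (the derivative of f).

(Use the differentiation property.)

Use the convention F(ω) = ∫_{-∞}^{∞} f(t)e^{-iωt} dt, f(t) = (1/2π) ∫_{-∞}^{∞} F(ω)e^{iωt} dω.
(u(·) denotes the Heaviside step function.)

F[g](ω) = \frac{5 \omega}{5 \omega - 11 i}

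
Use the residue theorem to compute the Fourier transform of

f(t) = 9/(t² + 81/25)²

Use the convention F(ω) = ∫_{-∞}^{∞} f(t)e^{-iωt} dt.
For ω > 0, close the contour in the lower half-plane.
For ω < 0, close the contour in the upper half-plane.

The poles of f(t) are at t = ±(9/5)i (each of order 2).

Let g(z) = f(z)e^{-iωz}; for large |z| the factor e^{-iωz} decays in the lower half-plane when ω > 0 and in the upper half-plane when ω < 0.

Case ω > 0 (lower half-plane, clockwise contour ⇒ F(ω) = -2πi·ΣRes):
  Res_{z = - \frac{9 i}{5}} g(z) = \frac{25 i \left(9 \omega + 5\right) e^{- \frac{9 \omega}{5}}}{324} (pole of order 2)
  F(ω) = -2πi·ΣRes = \frac{25 \pi \left(9 \omega + 5\right) e^{- \frac{9 \omega}{5}}}{162}

Case ω < 0 (upper half-plane, counterclockwise contour ⇒ F(ω) = +2πi·ΣRes):
  Res_{z = \frac{9 i}{5}} g(z) = \frac{25 i \left(9 \omega - 5\right) e^{\frac{9 \omega}{5}}}{324} (pole of order 2)
  F(ω) = 2πi·ΣRes = \frac{25 \pi \left(5 - 9 \omega\right) e^{\frac{9 \omega}{5}}}{162}

Both cases combine into a single formula in |ω|:

F(ω) = \frac{25 \pi \left(9 \left|{\omega}\right| + 5\right) e^{- \frac{9 \left|{\omega}\right|}{5}}}{162}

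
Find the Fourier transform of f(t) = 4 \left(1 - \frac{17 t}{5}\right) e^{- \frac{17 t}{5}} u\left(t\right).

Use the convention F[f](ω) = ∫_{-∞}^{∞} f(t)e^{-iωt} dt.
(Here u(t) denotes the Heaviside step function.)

F(ω) = \frac{100 i \omega}{- 25 \omega^{2} + 170 i \omega + 289}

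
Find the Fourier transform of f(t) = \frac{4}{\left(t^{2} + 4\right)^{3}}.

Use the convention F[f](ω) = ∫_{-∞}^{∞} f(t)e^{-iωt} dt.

F(ω) = \frac{\pi \left(4 \omega^{2} + 6 \left|{\omega}\right| + 3\right) e^{- 2 \left|{\omega}\right|}}{64}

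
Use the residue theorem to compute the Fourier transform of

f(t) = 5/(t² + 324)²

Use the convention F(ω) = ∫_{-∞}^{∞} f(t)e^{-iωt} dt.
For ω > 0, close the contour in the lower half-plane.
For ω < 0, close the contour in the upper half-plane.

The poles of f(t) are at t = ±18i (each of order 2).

Let g(z) = f(z)e^{-iωz}; for large |z| the factor e^{-iωz} decays in the lower half-plane when ω > 0 and in the upper half-plane when ω < 0.

Case ω > 0 (lower half-plane, clockwise contour ⇒ F(ω) = -2πi·ΣRes):
  Res_{z = - 18 i} g(z) = \frac{5 i \left(18 \omega + 1\right) e^{- 18 \omega}}{23328} (pole of order 2)
  F(ω) = -2πi·ΣRes = \frac{5 \pi \left(18 \omega + 1\right) e^{- 18 \omega}}{11664}

Case ω < 0 (upper half-plane, counterclockwise contour ⇒ F(ω) = +2πi·ΣRes):
  Res_{z = 18 i} g(z) = \frac{5 i \left(18 \omega - 1\right) e^{18 \omega}}{23328} (pole of order 2)
  F(ω) = 2πi·ΣRes = \frac{5 \pi \left(1 - 18 \omega\right) e^{18 \omega}}{11664}

Both cases combine into a single formula in |ω|:

F(ω) = \frac{5 \pi \left(18 \left|{\omega}\right| + 1\right) e^{- 18 \left|{\omega}\right|}}{11664}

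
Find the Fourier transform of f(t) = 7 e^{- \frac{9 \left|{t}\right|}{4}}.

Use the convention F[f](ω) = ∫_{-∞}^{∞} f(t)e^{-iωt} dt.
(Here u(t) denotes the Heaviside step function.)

F(ω) = \frac{504}{16 \omega^{2} + 81}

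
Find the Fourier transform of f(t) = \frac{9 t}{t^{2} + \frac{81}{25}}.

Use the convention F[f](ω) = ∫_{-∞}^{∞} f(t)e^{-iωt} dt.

F(ω) = - 9 i \pi e^{- \frac{9 \left|{\omega}\right|}{5}} \operatorname{sign}{\left(\omega \right)}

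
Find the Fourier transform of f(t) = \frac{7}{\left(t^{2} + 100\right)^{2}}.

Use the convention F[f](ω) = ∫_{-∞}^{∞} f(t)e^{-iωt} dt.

F(ω) = \frac{7 \pi \left(10 \left|{\omega}\right| + 1\right) e^{- 10 \left|{\omega}\right|}}{2000}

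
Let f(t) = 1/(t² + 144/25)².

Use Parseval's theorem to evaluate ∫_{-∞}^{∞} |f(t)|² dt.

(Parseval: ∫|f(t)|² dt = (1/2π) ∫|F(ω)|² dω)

∫|f(t)|² dt = \frac{390625 \pi}{573308928}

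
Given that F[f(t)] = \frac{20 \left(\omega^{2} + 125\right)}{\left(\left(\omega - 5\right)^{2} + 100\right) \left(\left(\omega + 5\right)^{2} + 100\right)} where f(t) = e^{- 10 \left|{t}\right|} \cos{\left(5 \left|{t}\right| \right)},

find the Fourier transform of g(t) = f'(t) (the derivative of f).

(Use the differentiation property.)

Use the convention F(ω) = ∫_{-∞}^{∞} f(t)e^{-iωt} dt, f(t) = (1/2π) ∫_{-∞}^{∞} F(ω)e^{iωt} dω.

F[g](ω) = \frac{20 i \omega \left(\omega^{2} + 125\right)}{\omega^{4} + 150 \omega^{2} + 15625}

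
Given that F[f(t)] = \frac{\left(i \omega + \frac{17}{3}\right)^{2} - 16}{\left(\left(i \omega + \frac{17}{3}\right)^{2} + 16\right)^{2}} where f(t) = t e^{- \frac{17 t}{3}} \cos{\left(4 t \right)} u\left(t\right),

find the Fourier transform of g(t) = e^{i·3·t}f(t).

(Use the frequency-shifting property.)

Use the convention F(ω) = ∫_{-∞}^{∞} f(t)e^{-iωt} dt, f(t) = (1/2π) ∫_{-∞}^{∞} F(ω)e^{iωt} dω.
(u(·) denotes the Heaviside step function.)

F[g](ω) = \frac{9 \left(\left(3 i \left(\omega - 3\right) + 17\right)^{2} - 144\right)}{\left(\left(3 i \left(\omega - 3\right) + 17\right)^{2} + 144\right)^{2}}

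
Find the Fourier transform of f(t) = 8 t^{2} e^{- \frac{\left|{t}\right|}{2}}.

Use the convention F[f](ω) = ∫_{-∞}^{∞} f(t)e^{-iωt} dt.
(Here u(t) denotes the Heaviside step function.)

F(ω) = \frac{256 \left(1 - 12 \omega^{2}\right)}{\left(4 \omega^{2} + 1\right)^{3}}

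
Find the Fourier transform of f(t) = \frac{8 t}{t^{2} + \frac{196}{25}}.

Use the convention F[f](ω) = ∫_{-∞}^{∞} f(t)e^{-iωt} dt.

F(ω) = - 8 i \pi e^{- \frac{14 \left|{\omega}\right|}{5}} \operatorname{sign}{\left(\omega \right)}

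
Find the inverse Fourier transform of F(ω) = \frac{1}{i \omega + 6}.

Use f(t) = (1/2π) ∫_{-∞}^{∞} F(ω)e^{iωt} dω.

f(t) = e^{- 6 t} u\left(t\right)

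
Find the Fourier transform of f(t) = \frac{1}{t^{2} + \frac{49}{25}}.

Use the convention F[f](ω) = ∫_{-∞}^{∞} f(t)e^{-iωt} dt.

F(ω) = \frac{5 \pi e^{- \frac{7 \left|{\omega}\right|}{5}}}{7}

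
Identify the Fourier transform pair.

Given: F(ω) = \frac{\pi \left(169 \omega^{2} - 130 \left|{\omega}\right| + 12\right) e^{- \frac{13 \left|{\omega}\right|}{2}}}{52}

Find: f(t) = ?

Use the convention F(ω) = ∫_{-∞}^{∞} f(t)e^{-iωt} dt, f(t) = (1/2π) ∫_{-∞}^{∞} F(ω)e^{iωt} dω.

f(t) = \frac{4 t^{4}}{\left(t^{2} + \frac{169}{4}\right)^{3}}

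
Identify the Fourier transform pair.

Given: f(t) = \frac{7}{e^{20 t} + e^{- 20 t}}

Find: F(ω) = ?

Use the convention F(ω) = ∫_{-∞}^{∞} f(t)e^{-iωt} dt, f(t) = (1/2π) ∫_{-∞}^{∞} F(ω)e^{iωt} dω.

F(ω) = \frac{7 \pi}{40 \cosh{\left(\frac{\pi \omega}{40} \right)}}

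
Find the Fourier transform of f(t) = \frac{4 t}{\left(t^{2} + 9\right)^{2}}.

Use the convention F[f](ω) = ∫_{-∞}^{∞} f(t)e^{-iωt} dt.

F(ω) = - \frac{2 i \pi \omega e^{- 3 \left|{\omega}\right|}}{3}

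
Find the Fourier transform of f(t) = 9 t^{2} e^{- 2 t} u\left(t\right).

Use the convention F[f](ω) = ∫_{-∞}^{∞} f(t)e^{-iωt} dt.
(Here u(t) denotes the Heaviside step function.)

F(ω) = \frac{18}{\left(i \omega + 2\right)^{3}}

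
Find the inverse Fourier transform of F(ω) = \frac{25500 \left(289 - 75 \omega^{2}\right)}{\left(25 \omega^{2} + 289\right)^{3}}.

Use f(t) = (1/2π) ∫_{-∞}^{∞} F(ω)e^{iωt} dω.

f(t) = 3 t^{2} e^{- \frac{17 \left|{t}\right|}{5}}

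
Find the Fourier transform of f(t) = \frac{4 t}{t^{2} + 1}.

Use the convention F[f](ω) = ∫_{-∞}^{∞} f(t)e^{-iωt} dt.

F(ω) = - 4 i \pi e^{- \left|{\omega}\right|} \operatorname{sign}{\left(\omega \right)}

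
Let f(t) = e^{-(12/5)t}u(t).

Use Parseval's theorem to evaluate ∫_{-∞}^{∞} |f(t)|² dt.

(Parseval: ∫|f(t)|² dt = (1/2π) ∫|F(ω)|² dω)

∫|f(t)|² dt = \frac{5}{24}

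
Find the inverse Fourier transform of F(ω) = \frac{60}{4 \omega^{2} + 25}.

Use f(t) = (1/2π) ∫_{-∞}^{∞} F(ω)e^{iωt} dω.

f(t) = 3 e^{- \frac{5 \left|{t}\right|}{2}}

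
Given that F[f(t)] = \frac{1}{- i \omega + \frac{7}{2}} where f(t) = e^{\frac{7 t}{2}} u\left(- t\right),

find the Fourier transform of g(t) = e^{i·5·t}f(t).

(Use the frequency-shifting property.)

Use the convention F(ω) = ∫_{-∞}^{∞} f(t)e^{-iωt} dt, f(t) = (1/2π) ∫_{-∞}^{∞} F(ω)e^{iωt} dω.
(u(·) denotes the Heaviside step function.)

F[g](ω) = - \frac{2}{2 i \left(\omega - 5\right) - 7}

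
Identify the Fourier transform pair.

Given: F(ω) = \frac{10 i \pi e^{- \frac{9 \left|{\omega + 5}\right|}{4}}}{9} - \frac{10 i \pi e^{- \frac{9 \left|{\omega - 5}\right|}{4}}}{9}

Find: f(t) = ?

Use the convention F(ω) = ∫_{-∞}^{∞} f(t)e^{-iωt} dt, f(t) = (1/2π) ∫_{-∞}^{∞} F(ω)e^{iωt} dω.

f(t) = \frac{5 \sin{\left(5 t \right)}}{t^{2} + \frac{81}{16}}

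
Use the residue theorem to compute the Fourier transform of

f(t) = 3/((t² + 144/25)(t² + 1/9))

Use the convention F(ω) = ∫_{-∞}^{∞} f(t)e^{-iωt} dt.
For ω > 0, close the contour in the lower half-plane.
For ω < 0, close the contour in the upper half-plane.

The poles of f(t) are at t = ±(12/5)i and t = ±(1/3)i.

Let g(z) = f(z)e^{-iωz}; for large |z| the factor e^{-iωz} decays in the lower half-plane when ω > 0 and in the upper half-plane when ω < 0.

Case ω > 0 (lower half-plane, clockwise contour ⇒ F(ω) = -2πi·ΣRes):
  Res_{z = - \frac{12 i}{5}} g(z) = - \frac{1125 i e^{- \frac{12 \omega}{5}}}{10168}
  Res_{z = - \frac{i}{3}} g(z) = \frac{2025 i e^{- \frac{\omega}{3}}}{2542}
  F(ω) = -2πi·ΣRes = \frac{2025 \pi e^{- \frac{\omega}{3}}}{1271} - \frac{1125 \pi e^{- \frac{12 \omega}{5}}}{5084}

Case ω < 0 (upper half-plane, counterclockwise contour ⇒ F(ω) = +2πi·ΣRes):
  Res_{z = \frac{12 i}{5}} g(z) = \frac{1125 i e^{\frac{12 \omega}{5}}}{10168}
  Res_{z = \frac{i}{3}} g(z) = - \frac{2025 i e^{\frac{\omega}{3}}}{2542}
  F(ω) = 2πi·ΣRes = \frac{225 \pi \left(- 5 e^{\frac{12 \omega}{5}} + 36 e^{\frac{\omega}{3}}\right)}{5084}

Both cases combine into a single formula in |ω|:

F(ω) = \frac{2025 \pi e^{- \frac{\left|{\omega}\right|}{3}}}{1271} - \frac{1125 \pi e^{- \frac{12 \left|{\omega}\right|}{5}}}{5084}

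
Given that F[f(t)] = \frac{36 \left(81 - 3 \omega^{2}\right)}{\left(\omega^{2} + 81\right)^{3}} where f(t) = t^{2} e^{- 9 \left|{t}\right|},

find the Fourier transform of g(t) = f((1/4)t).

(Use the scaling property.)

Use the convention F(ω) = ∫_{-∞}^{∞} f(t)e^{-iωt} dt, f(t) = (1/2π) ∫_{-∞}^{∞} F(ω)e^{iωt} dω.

F[g](ω) = \frac{432 \left(27 - 16 \omega^{2}\right)}{\left(16 \omega^{2} + 81\right)^{3}}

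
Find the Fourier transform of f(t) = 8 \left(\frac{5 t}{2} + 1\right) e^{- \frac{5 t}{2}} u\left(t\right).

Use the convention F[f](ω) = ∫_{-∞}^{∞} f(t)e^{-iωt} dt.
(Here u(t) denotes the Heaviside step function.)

F(ω) = \frac{32 \left(- i \omega - 5\right)}{4 \omega^{2} - 20 i \omega - 25}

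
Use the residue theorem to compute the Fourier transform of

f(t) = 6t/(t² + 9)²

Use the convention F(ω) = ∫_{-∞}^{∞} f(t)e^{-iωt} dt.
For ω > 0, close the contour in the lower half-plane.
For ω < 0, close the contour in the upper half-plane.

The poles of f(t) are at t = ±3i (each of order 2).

Let g(z) = f(z)e^{-iωz}; for large |z| the factor e^{-iωz} decays in the lower half-plane when ω > 0 and in the upper half-plane when ω < 0.

Case ω > 0 (lower half-plane, clockwise contour ⇒ F(ω) = -2πi·ΣRes):
  Res_{z = - 3 i} g(z) = \frac{\omega e^{- 3 \omega}}{2} (pole of order 2)
  F(ω) = -2πi·ΣRes = - i \pi \omega e^{- 3 \omega}

Case ω < 0 (upper half-plane, counterclockwise contour ⇒ F(ω) = +2πi·ΣRes):
  Res_{z = 3 i} g(z) = - \frac{\omega e^{3 \omega}}{2} (pole of order 2)
  F(ω) = 2πi·ΣRes = - i \pi \omega e^{3 \omega}

Both cases combine into a single formula in |ω|:

F(ω) = - i \pi \omega e^{- 3 \left|{\omega}\right|}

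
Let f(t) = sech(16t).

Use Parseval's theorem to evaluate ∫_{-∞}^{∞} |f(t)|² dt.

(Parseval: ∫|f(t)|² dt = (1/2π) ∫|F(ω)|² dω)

∫|f(t)|² dt = \frac{1}{8}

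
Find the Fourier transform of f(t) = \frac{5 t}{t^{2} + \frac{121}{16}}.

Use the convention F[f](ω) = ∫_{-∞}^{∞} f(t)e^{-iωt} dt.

F(ω) = - 5 i \pi e^{- \frac{11 \left|{\omega}\right|}{4}} \operatorname{sign}{\left(\omega \right)}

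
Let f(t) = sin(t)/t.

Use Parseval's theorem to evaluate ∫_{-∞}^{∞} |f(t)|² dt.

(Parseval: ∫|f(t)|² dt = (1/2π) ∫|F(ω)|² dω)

∫|f(t)|² dt = \pi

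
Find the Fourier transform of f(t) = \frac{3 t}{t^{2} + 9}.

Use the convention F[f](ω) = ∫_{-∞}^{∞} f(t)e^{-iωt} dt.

F(ω) = - 3 i \pi e^{- 3 \left|{\omega}\right|} \operatorname{sign}{\left(\omega \right)}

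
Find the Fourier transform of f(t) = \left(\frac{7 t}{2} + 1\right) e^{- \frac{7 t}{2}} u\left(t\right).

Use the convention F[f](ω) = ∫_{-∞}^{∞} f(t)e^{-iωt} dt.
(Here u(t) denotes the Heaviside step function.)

F(ω) = \frac{4 \left(- i \omega - 7\right)}{4 \omega^{2} - 28 i \omega - 49}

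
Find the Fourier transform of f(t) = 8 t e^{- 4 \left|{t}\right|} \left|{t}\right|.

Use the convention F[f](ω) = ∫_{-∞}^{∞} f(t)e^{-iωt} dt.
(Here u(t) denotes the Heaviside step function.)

F(ω) = \frac{32 i \omega \left(\omega^{2} - 48\right)}{\left(\omega^{2} + 16\right)^{3}}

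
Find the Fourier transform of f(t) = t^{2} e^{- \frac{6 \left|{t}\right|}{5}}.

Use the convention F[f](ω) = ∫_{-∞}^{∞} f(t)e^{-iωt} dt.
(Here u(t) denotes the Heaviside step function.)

F(ω) = \frac{9000 \left(12 - 25 \omega^{2}\right)}{\left(25 \omega^{2} + 36\right)^{3}}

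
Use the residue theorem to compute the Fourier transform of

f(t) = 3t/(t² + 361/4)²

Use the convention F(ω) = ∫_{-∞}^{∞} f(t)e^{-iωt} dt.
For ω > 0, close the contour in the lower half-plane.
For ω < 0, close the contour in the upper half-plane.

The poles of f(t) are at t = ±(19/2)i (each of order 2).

Let g(z) = f(z)e^{-iωz}; for large |z| the factor e^{-iωz} decays in the lower half-plane when ω > 0 and in the upper half-plane when ω < 0.

Case ω > 0 (lower half-plane, clockwise contour ⇒ F(ω) = -2πi·ΣRes):
  Res_{z = - \frac{19 i}{2}} g(z) = \frac{3 \omega e^{- \frac{19 \omega}{2}}}{38} (pole of order 2)
  F(ω) = -2πi·ΣRes = - \frac{3 i \pi \omega e^{- \frac{19 \omega}{2}}}{19}

Case ω < 0 (upper half-plane, counterclockwise contour ⇒ F(ω) = +2πi·ΣRes):
  Res_{z = \frac{19 i}{2}} g(z) = - \frac{3 \omega e^{\frac{19 \omega}{2}}}{38} (pole of order 2)
  F(ω) = 2πi·ΣRes = - \frac{3 i \pi \omega e^{\frac{19 \omega}{2}}}{19}

Both cases combine into a single formula in |ω|:

F(ω) = - \frac{3 i \pi \omega e^{- \frac{19 \left|{\omega}\right|}{2}}}{19}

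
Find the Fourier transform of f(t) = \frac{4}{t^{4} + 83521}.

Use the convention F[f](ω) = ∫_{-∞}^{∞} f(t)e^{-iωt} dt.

F(ω) = \frac{4 \pi e^{- \frac{17 \sqrt{2} \left|{\omega}\right|}{2}} \sin{\left(\frac{17 \sqrt{2} \left|{\omega}\right|}{2} + \frac{\pi}{4} \right)}}{4913}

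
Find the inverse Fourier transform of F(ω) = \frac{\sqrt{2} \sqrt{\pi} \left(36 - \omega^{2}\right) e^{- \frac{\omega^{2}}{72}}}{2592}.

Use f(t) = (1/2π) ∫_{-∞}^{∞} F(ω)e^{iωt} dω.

f(t) = 3 t^{2} e^{- 18 t^{2}}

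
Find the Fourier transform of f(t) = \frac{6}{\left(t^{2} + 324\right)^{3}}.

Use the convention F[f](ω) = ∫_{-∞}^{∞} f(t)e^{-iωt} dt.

F(ω) = \frac{\pi \left(108 \omega^{2} + 18 \left|{\omega}\right| + 1\right) e^{- 18 \left|{\omega}\right|}}{839808}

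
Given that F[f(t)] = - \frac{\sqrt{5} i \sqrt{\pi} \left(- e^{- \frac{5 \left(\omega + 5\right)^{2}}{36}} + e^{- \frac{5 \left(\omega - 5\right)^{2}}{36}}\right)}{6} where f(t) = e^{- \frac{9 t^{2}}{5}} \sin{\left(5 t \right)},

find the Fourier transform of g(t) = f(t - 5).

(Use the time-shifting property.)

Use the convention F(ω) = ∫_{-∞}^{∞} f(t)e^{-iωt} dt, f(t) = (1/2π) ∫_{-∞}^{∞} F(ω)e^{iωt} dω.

F[g](ω) = \frac{\sqrt{5} i \sqrt{\pi} \left(1 - e^{\frac{25 \omega}{9}}\right) e^{- \frac{5 \omega^{2}}{36} - \frac{25 \omega}{18} - 5 i \omega - \frac{125}{36}}}{6}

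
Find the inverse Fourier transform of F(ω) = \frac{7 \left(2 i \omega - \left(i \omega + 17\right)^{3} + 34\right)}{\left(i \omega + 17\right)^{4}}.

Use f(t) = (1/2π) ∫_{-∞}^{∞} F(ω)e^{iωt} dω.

f(t) = 7 \left(t^{2} - 1\right) e^{- 17 t} u\left(t\right)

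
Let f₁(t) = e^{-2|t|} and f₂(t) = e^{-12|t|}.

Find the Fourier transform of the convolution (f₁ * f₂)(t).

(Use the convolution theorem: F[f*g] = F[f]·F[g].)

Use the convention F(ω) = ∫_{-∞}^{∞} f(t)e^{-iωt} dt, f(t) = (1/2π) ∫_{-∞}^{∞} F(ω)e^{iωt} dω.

F[f₁*f₂](ω) = \frac{96}{\left(\omega^{2} + 4\right) \left(\omega^{2} + 144\right)}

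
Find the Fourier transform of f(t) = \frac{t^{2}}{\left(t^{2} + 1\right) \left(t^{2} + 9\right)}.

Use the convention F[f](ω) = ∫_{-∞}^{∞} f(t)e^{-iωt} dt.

F(ω) = \frac{\pi \left(3 - e^{2 \left|{\omega}\right|}\right) e^{- 3 \left|{\omega}\right|}}{8}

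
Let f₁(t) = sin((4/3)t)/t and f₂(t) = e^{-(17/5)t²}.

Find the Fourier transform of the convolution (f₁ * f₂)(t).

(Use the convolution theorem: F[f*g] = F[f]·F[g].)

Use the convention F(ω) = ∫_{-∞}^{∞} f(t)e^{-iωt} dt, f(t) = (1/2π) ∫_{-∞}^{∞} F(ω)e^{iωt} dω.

F[f₁*f₂](ω) = \begin{cases} \frac{\sqrt{85} \pi^{\frac{3}{2}} e^{- \frac{5 \omega^{2}}{68}}}{17} & \text{for}\: \omega > - \frac{4}{3} \wedge \omega < \frac{4}{3} \\0 & \text{otherwise} \end{cases}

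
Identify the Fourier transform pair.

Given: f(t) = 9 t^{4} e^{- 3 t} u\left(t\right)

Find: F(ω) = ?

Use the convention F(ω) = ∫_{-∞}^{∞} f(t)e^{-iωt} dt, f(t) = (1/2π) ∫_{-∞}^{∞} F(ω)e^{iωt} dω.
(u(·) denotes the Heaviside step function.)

F(ω) = \frac{216}{\left(i \omega + 3\right)^{5}}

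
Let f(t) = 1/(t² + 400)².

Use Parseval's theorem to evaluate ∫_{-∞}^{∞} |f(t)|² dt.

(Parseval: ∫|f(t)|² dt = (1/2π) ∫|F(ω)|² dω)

∫|f(t)|² dt = \frac{\pi}{4096000000}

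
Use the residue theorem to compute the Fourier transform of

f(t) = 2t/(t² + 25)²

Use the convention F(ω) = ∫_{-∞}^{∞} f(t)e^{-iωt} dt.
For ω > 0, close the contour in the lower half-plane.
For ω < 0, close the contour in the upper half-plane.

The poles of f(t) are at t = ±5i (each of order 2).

Let g(z) = f(z)e^{-iωz}; for large |z| the factor e^{-iωz} decays in the lower half-plane when ω > 0 and in the upper half-plane when ω < 0.

Case ω > 0 (lower half-plane, clockwise contour ⇒ F(ω) = -2πi·ΣRes):
  Res_{z = - 5 i} g(z) = \frac{\omega e^{- 5 \omega}}{10} (pole of order 2)
  F(ω) = -2πi·ΣRes = - \frac{i \pi \omega e^{- 5 \omega}}{5}

Case ω < 0 (upper half-plane, counterclockwise contour ⇒ F(ω) = +2πi·ΣRes):
  Res_{z = 5 i} g(z) = - \frac{\omega e^{5 \omega}}{10} (pole of order 2)
  F(ω) = 2πi·ΣRes = - \frac{i \pi \omega e^{5 \omega}}{5}

Both cases combine into a single formula in |ω|:

F(ω) = - \frac{i \pi \omega e^{- 5 \left|{\omega}\right|}}{5}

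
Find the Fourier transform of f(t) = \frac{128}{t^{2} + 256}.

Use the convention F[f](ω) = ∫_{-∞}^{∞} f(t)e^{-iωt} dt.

F(ω) = 8 \pi e^{- 16 \left|{\omega}\right|}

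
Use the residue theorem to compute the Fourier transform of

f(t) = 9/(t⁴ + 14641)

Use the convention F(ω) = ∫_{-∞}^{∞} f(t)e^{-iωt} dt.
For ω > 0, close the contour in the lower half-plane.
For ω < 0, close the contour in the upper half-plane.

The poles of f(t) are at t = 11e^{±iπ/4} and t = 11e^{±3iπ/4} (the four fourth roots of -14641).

Let g(z) = f(z)e^{-iωz}; for large |z| the factor e^{-iωz} decays in the lower half-plane when ω > 0 and in the upper half-plane when ω < 0.

Case ω > 0 (lower half-plane, clockwise contour ⇒ F(ω) = -2πi·ΣRes):
  Res_{z = - \frac{11 \sqrt{2}}{2} - \frac{11 \sqrt{2} i}{2}} g(z) = \frac{9 \sqrt{2} i \left(1 - i\right) e^{\frac{11 \sqrt{2} \omega \left(-1 + i\right)}{2}}}{10648}
  Res_{z = \frac{11 \sqrt{2}}{2} - \frac{11 \sqrt{2} i}{2}} g(z) = \frac{9 \sqrt{2} i \left(1 + i\right) e^{- \frac{11 \sqrt{2} \omega \left(1 + i\right)}{2}}}{10648}
  F(ω) = -2πi·ΣRes = \frac{9 \sqrt{2} \pi \left(1 - i\right) \left(e^{11 \sqrt{2} i \omega} + i\right) e^{- \frac{11 \sqrt{2} \omega \left(1 + i\right)}{2}}}{5324} = \frac{9 \pi e^{- \frac{11 \sqrt{2} \omega}{2}} \sin{\left(\frac{11 \sqrt{2} \omega}{2} + \frac{\pi}{4} \right)}}{1331}

Case ω < 0 (upper half-plane, counterclockwise contour ⇒ F(ω) = +2πi·ΣRes):
  Res_{z = \frac{11 \sqrt{2}}{2} + \frac{11 \sqrt{2} i}{2}} g(z) = \frac{9 \sqrt{2} i \left(-1 + i\right) e^{\frac{11 \sqrt{2} \omega \left(1 - i\right)}{2}}}{10648}
  Res_{z = - \frac{11 \sqrt{2}}{2} + \frac{11 \sqrt{2} i}{2}} g(z) = \frac{9 \sqrt{2} \left(1 - i\right) e^{\frac{11 \sqrt{2} \omega \left(1 + i\right)}{2}}}{10648}
  F(ω) = 2πi·ΣRes = - \frac{9 \sqrt{2} i \pi \left(i \left(1 - i\right) e^{\frac{11 \sqrt{2} \omega \left(1 - i\right)}{2}} - \left(1 - i\right) e^{\frac{11 \sqrt{2} \omega \left(1 + i\right)}{2}}\right)}{5324} = \frac{9 \pi e^{\frac{11 \sqrt{2} \omega}{2}} \cos{\left(\frac{11 \sqrt{2} \omega}{2} + \frac{\pi}{4} \right)}}{1331}

Both cases combine into a single formula in |ω|:

F(ω) = \frac{9 \pi e^{- \frac{11 \sqrt{2} \left|{\omega}\right|}{2}} \sin{\left(\frac{11 \sqrt{2} \left|{\omega}\right|}{2} + \frac{\pi}{4} \right)}}{1331}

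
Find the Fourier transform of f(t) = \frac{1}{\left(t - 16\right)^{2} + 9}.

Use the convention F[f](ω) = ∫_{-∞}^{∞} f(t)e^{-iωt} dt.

F(ω) = \frac{\pi e^{- 16 i \omega - 3 \left|{\omega}\right|}}{3}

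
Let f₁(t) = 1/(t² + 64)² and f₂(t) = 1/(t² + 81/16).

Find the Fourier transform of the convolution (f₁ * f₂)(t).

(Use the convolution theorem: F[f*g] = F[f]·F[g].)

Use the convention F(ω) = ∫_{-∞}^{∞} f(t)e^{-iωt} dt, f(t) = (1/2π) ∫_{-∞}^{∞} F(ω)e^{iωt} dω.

F[f₁*f₂](ω) = \frac{\pi^{2} \left(8 \left|{\omega}\right| + 1\right) e^{- \frac{41 \left|{\omega}\right|}{4}}}{2304}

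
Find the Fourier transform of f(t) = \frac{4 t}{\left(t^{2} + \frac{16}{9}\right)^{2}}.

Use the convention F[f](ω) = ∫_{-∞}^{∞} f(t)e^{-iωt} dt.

F(ω) = - \frac{3 i \pi \omega e^{- \frac{4 \left|{\omega}\right|}{3}}}{2}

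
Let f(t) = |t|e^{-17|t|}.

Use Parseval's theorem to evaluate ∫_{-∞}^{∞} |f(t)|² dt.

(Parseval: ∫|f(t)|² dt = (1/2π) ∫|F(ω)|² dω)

∫|f(t)|² dt = \frac{1}{9826}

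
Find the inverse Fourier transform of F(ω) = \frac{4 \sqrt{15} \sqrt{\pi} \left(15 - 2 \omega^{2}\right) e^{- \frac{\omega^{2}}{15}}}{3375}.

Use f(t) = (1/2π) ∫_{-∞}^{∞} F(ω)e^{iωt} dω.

f(t) = t^{2} e^{- \frac{15 t^{2}}{4}}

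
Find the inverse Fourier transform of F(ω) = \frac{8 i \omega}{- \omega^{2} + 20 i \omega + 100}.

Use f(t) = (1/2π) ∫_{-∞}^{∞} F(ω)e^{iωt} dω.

f(t) = 8 \left(1 - 10 t\right) e^{- 10 t} u\left(t\right)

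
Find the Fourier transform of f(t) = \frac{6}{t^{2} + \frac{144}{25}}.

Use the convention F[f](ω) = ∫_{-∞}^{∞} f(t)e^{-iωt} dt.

F(ω) = \frac{5 \pi e^{- \frac{12 \left|{\omega}\right|}{5}}}{2}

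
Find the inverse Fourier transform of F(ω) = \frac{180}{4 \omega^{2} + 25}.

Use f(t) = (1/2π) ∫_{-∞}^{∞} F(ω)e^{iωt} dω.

f(t) = 9 e^{- \frac{5 \left|{t}\right|}{2}}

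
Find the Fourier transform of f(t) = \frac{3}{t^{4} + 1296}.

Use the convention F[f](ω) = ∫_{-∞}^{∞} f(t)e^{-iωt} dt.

F(ω) = \frac{\pi e^{- 3 \sqrt{2} \left|{\omega}\right|} \sin{\left(3 \sqrt{2} \left|{\omega}\right| + \frac{\pi}{4} \right)}}{72}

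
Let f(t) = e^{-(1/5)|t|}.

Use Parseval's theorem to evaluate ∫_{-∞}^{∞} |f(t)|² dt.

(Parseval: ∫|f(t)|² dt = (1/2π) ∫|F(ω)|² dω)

∫|f(t)|² dt = 5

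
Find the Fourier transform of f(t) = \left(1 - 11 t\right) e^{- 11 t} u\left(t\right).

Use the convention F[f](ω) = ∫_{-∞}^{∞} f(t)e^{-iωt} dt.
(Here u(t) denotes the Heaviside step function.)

F(ω) = \frac{i \omega}{- \omega^{2} + 22 i \omega + 121}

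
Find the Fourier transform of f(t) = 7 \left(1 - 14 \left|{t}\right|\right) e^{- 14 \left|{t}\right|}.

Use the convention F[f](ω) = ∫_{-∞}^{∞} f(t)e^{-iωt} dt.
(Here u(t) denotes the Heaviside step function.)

F(ω) = \frac{392 \omega^{2}}{\left(\omega^{2} + 196\right)^{2}}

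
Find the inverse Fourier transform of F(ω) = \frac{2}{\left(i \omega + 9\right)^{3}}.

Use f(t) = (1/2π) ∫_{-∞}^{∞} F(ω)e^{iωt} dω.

f(t) = t^{2} e^{- 9 t} u\left(t\right)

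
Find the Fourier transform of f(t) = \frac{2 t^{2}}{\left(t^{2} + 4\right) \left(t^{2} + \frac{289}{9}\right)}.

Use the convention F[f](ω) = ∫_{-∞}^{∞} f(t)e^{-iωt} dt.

F(ω) = - \frac{36 \pi e^{- 2 \left|{\omega}\right|}}{253} + \frac{102 \pi e^{- \frac{17 \left|{\omega}\right|}{3}}}{253}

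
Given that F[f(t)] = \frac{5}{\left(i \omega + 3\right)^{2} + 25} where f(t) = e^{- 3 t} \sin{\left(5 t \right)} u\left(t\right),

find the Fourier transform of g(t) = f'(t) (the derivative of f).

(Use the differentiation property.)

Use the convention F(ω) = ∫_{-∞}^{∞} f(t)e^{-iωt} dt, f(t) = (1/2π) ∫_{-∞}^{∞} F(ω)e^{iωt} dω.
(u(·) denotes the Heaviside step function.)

F[g](ω) = \frac{5 i \omega}{\left(i \omega + 3\right)^{2} + 25}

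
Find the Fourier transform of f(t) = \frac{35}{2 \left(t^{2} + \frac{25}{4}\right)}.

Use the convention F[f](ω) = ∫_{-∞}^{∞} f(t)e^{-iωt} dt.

F(ω) = 7 \pi e^{- \frac{5 \left|{\omega}\right|}{2}}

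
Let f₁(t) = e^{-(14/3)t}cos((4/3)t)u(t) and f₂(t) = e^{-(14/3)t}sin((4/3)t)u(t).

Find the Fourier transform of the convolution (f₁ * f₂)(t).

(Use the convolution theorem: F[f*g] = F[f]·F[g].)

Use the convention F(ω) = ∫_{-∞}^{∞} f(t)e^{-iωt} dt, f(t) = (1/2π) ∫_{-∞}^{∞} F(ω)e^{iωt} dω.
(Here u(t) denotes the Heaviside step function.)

F[f₁*f₂](ω) = \frac{36 \left(3 i \omega + 14\right)}{\left(\left(3 i \omega + 14\right)^{2} + 16\right)^{2}}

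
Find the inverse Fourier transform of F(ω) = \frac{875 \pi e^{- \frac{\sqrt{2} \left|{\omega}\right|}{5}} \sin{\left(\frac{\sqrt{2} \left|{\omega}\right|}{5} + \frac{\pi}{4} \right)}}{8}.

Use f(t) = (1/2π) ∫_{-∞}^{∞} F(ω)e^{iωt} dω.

f(t) = \frac{7}{t^{4} + \frac{16}{625}}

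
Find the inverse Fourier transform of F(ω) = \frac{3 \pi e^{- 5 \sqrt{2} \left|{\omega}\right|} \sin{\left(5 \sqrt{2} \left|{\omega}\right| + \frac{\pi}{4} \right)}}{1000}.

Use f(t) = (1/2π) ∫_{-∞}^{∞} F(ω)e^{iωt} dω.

f(t) = \frac{3}{t^{4} + 10000}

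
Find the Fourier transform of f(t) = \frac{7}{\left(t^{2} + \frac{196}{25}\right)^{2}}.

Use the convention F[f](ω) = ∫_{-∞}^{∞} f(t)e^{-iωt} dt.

F(ω) = \frac{25 \pi \left(14 \left|{\omega}\right| + 5\right) e^{- \frac{14 \left|{\omega}\right|}{5}}}{784}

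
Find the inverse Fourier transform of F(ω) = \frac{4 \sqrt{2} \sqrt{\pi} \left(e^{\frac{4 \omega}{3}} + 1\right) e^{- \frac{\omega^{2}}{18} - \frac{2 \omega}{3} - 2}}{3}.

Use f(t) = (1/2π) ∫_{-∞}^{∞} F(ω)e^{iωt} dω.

f(t) = 8 e^{- \frac{9 t^{2}}{2}} \cos{\left(6 t \right)}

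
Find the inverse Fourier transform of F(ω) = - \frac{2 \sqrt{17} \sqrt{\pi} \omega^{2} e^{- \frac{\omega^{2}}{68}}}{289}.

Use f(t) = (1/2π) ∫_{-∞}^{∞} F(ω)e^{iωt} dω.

f(t) = 2 \left(68 t^{2} - 2\right) e^{- 17 t^{2}}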